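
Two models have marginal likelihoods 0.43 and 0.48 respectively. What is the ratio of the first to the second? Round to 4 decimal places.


Evidence ratio = 0.43 / 0.48
= 0.8958

0.8958


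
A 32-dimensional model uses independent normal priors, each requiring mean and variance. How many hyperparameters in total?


Per parameter: 2 (mean and variance).
Total = 32 * 2 = 64

64


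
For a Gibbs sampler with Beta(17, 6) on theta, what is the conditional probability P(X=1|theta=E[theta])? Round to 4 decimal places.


E[theta] = 17/(17+6) = 0.7391
P(X=1|theta) = theta = 0.7391

0.7391


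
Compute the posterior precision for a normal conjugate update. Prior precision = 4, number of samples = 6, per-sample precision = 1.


tau_post = tau_0 + n * tau
= 4 + 6 * 1 = 10

10


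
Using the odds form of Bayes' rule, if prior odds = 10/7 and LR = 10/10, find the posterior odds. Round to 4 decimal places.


Bayes' rule in odds form: posterior odds = prior odds * LR
= (10 * 10) / (7 * 10)
= 100/70 = 1.4286

1.4286


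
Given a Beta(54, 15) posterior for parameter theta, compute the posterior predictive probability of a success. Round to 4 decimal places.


For a Beta-Bernoulli model, the predictive probability is the mean:
P(success) = 54/(54+15) = 54/69 = 0.7826

0.7826


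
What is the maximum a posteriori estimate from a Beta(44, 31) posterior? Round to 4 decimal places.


The MAP estimate equals the mode of the distribution.
Mode of Beta(a,b) = (a-1)/(a+b-2)
= 43/73
= 0.589

0.589


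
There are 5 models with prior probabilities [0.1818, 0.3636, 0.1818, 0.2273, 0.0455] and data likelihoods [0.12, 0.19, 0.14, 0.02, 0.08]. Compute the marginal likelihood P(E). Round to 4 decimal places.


P(E) = sum over models of P(M_i) * P(E|M_i)
= 0.1818*0.12 + 0.3636*0.19 + 0.1818*0.14 + 0.2273*0.02 + 0.0455*0.08
= 0.1245

0.1245


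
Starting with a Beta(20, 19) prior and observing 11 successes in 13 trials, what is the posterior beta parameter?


Posterior beta = prior beta + failures
Failures = 13 - 11 = 2
beta_post = 19 + 2 = 21

21


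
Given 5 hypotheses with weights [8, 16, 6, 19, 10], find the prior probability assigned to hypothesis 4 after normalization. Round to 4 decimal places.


To normalize, divide each weight by the sum of all weights.
Sum = 59
Prior(H4) = 19/59 = 0.322

0.322


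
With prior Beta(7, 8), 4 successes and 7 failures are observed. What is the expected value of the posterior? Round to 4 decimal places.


Posterior = Beta(11, 15)
E[theta] = alpha/(alpha+beta)
= 11/26 = 0.4231

0.4231


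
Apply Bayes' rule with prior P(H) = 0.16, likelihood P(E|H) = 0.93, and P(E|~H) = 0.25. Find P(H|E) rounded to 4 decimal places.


Step 1: Compute marginal P(E) = P(E|H)P(H) + P(E|~H)P(~H)
= 0.93*0.16 + 0.25*0.84 = 0.3588
Step 2: P(H|E) = P(E|H)P(H)/P(E) = 0.1488/0.3588
= 0.4147

0.4147


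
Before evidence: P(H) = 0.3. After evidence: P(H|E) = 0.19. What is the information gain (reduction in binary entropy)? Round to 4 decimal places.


Prior entropy = 0.8813
Posterior entropy = 0.7015
Information gain = 0.8813 - 0.7015 = 0.1798

0.1798


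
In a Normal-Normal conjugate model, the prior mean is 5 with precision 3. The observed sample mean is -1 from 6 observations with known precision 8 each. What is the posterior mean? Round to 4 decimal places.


Posterior precision = tau0 + n*tau = 3 + 6*8 = 51
Posterior mean = (tau0*mu0 + n*tau*xbar) / posterior_precision
= (3*5 + 6*8*-1) / 51
= -33 / 51 = -0.6471

-0.6471


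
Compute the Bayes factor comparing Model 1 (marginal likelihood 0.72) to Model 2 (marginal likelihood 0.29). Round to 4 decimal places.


BF12 = marginal likelihood of M1 / marginal likelihood of M2
= 0.72/0.29
= 2.4828

2.4828


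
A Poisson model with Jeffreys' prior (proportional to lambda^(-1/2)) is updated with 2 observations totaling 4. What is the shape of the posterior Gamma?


Posterior = Gamma(0.5 + S, n)
= Gamma(0.5 + 4, 2)
Posterior shape = 0.5 + S = 0.5 + 4 = 4.5

4.5


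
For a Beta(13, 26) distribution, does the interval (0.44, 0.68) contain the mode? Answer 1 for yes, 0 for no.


Mode of Beta(a,b) = (a-1)/(a+b-2)
= (13-1)/(13+26-2) = 0.3243
Check: 0.44 <= 0.3243 <= 0.68?
Result: 0

0


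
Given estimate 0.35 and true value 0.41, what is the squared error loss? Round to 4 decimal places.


Squared error = (estimate - true)^2
Difference = -0.06
Loss = -0.06^2 = 0.0036

0.0036


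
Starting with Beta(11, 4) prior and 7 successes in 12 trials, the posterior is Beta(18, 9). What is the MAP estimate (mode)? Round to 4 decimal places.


The mode of Beta(a, b) when a > 1 and b > 1 is (a-1)/(a+b-2)
= (18 - 1) / (18 + 9 - 2)
= 17 / 25
= 0.68

0.68


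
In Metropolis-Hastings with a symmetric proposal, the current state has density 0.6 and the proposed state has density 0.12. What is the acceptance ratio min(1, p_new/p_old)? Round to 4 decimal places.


Ratio = p_new / p_old = 0.12 / 0.6 = 0.2
Acceptance = min(1, 0.2) = 0.2

0.2


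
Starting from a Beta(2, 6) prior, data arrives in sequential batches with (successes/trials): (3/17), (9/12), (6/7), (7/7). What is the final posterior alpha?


In sequential Bayesian updating, we sum all successes.
Total successes = 25
Final alpha = 2 + 25 = 27

27


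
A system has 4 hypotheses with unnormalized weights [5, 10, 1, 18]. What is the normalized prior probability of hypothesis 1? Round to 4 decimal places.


The normalized prior is the weight divided by the total.
Total weight = 34
P(H1) = 5 / 34 = 0.1471

0.1471


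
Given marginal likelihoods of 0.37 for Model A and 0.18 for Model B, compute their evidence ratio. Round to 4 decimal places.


Ratio = ML(A) / ML(B) = 0.37/0.18
= 2.0556

2.0556


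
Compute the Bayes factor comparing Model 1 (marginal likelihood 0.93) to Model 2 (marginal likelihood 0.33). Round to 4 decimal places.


BF12 = marginal likelihood of M1 / marginal likelihood of M2
= 0.93/0.33
= 2.8182

2.8182


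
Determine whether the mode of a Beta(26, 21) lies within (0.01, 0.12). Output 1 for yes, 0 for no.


First find the mode: (a-1)/(a+b-2) = 0.5556
Is 0.5556 in (0.01, 0.12)? 0

0


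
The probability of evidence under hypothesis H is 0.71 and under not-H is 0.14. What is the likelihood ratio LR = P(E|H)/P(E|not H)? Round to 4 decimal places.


LR = 0.71 / 0.14
= 5.0714

5.0714


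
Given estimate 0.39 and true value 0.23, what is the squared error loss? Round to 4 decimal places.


Squared error = (estimate - true)^2
Difference = 0.16
Loss = 0.16^2 = 0.0256

0.0256


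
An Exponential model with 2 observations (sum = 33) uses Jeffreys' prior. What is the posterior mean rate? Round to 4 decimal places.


Posterior Gamma(2, 33)
E[lambda] = 2/33 = 0.0606

0.0606


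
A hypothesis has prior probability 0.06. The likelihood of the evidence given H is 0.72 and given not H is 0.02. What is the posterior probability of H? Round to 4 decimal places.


Using Bayes' theorem:
P(E) = 0.06 * 0.72 + 0.94 * 0.02
P(E) = 0.062
P(H|E) = (0.06 * 0.72) / 0.062 = 0.6968

0.6968


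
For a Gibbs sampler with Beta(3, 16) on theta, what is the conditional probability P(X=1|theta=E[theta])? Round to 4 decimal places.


E[theta] = 3/(3+16) = 0.1579
P(X=1|theta) = theta = 0.1579

0.1579


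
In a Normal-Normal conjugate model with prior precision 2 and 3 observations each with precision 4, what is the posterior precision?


Posterior precision = prior precision + n * observation precision
= 2 + 3 * 4
= 2 + 12 = 14

14


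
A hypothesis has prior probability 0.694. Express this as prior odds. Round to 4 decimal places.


Odds = P(H) / P(not H) = 0.694 / 0.306
= 2.268

2.268


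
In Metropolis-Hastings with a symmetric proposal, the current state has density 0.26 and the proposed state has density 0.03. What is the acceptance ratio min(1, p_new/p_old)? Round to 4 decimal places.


Ratio = p_new / p_old = 0.03 / 0.26 = 0.1154
Acceptance = min(1, 0.1154) = 0.1154

0.1154


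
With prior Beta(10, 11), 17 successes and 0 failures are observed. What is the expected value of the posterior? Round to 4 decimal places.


Posterior = Beta(27, 11)
E[theta] = alpha/(alpha+beta)
= 27/38 = 0.7105

0.7105


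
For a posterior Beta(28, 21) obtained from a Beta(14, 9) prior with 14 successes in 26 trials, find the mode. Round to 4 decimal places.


Mode = (alpha - 1) / (alpha + beta - 2)
= 27 / 47
= 0.5745

0.5745


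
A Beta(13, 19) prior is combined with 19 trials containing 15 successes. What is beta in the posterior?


In conjugate updating:
beta_posterior = beta_prior + (n - k)
= 19 + (19 - 15)
= 19 + 4 = 23

23


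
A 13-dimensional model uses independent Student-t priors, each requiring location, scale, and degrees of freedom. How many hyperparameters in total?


Per parameter: 3 (location, scale, and degrees of freedom).
Total = 13 * 3 = 39

39


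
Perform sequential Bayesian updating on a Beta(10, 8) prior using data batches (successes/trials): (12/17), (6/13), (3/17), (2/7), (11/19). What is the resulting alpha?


Accumulate successes: 34
Posterior alpha = prior alpha + sum of successes
= 10 + 34 = 44

44


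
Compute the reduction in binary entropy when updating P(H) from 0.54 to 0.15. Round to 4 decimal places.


H_before = -p*log2(p) - (1-p)*log2(1-p) for p=0.54: 0.9954
H_after for p=0.15: 0.6098
Reduction = 0.9954 - 0.6098 = 0.3855

0.3855


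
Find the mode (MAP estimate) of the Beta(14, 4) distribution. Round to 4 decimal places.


For Beta(a,b) with a,b > 1:
Mode = (a-1)/(a+b-2) = (14-1)/(18-2)
= 13/16 = 0.8125

0.8125


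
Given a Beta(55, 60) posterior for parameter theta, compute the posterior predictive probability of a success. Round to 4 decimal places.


For a Beta-Bernoulli model, the predictive probability is the mean:
P(success) = 55/(55+60) = 55/115 = 0.4783

0.4783


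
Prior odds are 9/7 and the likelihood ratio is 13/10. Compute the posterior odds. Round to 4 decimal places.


Posterior odds = prior odds * likelihood ratio
= (9/7) * (13/10)
= 117 / 70
= 1.6714

1.6714


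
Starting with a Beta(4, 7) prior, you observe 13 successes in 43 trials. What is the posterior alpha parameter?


For a Beta-Binomial conjugate model:
Posterior alpha = prior alpha + number of successes
= 4 + 13 = 17

17


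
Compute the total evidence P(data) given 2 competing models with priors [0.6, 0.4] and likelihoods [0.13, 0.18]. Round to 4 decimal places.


Marginal likelihood = sum P(model_i) * P(data|model_i)
Model 1: 0.6 * 0.13 = 0.078
Model 2: 0.4 * 0.18 = 0.072
Total = 0.15

0.15


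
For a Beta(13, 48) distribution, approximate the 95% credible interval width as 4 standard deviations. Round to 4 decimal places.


Variance of Beta(a,b) = ab / ((a+b)^2 * (a+b+1))
= 13*48 / ((61)^2 * 62)
= 0.0027
SD = sqrt(0.0027) = 0.052
Width = 4 * SD = 0.208

0.208


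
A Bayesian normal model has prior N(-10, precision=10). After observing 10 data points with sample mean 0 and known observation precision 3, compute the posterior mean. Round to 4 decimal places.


Posterior mean = (prior_precision * prior_mean + n * data_precision * data_mean) / (prior_precision + n * data_precision)
Numerator = 10*-10 + 10*3*0 = -100
Denominator = 10 + 10*3 = 40
Posterior mean = -2.5

-2.5


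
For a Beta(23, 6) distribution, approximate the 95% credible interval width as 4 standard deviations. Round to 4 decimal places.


Variance of Beta(a,b) = ab / ((a+b)^2 * (a+b+1))
= 23*6 / ((29)^2 * 30)
= 0.0055
SD = sqrt(0.0055) = 0.074
Width = 4 * SD = 0.2958

0.2958


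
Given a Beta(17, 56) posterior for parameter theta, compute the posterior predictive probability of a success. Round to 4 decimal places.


For a Beta-Bernoulli model, the predictive probability is the mean:
P(success) = 17/(17+56) = 17/73 = 0.2329

0.2329


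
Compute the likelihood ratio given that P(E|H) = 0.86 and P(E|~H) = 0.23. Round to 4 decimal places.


LR = P(E|H) / P(E|~H)
= 0.86 / 0.23 = 3.7391

3.7391


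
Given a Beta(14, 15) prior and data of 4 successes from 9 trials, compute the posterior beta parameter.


Number of failures = 9 - 4 = 5
Posterior beta = 15 + 5 = 20

20


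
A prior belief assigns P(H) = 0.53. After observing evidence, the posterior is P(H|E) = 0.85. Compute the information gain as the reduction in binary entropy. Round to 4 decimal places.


H(prior) = -0.53*log2(0.53) - 0.47*log2(0.47)
= 0.9974
H(post) = -0.85*log2(0.85) - 0.15*log2(0.15)
= 0.6098
IG = 0.9974 - 0.6098 = 0.3876

0.3876


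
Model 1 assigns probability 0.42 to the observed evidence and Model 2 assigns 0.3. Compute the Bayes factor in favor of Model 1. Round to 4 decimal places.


BF = P(data|M1) / P(data|M2)
= 0.42 / 0.3 = 1.4

1.4


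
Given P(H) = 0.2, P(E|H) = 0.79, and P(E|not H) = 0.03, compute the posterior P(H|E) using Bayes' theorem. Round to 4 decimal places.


By Bayes' theorem: P(H|E) = P(E|H)*P(H) / P(E)
P(E) = P(E|H)*P(H) + P(E|not H)*P(not H)
P(E) = 0.79*0.2 + 0.03*0.8 = 0.182
P(H|E) = 0.79*0.2 / 0.182 = 0.8681

0.8681


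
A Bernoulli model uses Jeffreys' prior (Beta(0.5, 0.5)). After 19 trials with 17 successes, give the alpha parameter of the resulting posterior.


Posterior = Beta(prior_alpha + successes, prior_beta + failures)
= Beta(0.5 + 17, 0.5 + 2)
Posterior alpha = 0.5 + k = 0.5 + 17 = 17.5

17.5


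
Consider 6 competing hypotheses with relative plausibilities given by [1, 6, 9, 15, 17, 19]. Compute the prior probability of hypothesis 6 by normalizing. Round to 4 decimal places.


Sum of weights = 1 + 6 + 9 + 15 + 17 + 19 = 67
Normalized prior for H6 = 19 / 67
= 0.2836

0.2836


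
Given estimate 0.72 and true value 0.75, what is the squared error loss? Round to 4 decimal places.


Squared error = (estimate - true)^2
Difference = -0.03
Loss = -0.03^2 = 0.0009

0.0009


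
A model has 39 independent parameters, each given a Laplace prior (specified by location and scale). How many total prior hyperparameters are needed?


Each Laplace prior needs 2 hyperparameters (location and scale).
Total = 2 * 39 = 78

78


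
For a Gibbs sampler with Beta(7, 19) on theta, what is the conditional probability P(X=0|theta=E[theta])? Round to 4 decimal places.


E[theta] = 7/(7+19) = 0.2692
P(X=0|theta) = 1 - theta = 0.7308

0.7308


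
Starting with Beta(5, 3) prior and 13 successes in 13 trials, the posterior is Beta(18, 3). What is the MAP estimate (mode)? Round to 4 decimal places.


The mode of Beta(a, b) when a > 1 and b > 1 is (a-1)/(a+b-2)
= (18 - 1) / (18 + 3 - 2)
= 17 / 19
= 0.8947

0.8947


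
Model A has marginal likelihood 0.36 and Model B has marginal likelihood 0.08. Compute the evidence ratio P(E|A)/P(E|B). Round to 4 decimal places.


Evidence ratio = P(E|A) / P(E|B)
= 0.36 / 0.08
= 4.5

4.5


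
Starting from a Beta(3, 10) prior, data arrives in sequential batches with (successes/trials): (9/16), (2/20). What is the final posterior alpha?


In sequential Bayesian updating, we sum all successes.
Total successes = 11
Final alpha = 3 + 11 = 14

14


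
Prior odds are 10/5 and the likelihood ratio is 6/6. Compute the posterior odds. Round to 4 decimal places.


Posterior odds = prior odds * likelihood ratio
= (10/5) * (6/6)
= 60 / 30
= 2.0

2.0


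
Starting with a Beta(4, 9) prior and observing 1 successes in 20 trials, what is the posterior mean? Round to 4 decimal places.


Posterior parameters: alpha = 4 + 1 = 5
beta = 9 + 19 = 28
Posterior mean = alpha / (alpha + beta) = 5 / 33
= 0.1515

0.1515


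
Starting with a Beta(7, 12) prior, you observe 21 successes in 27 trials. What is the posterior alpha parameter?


For a Beta-Binomial conjugate model:
Posterior alpha = prior alpha + number of successes
= 7 + 21 = 28

28


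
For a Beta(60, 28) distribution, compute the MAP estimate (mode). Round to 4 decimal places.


MAP = mode = (a-1)/(a+b-2)
= (60-1)/(60+28-2)
= 59/86 = 0.686

0.686


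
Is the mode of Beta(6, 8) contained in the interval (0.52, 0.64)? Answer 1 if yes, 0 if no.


Mode = (a-1)/(a+b-2) = 5/12 = 0.4167
Interval: (0.52, 0.64)
Contains mode? 0

0


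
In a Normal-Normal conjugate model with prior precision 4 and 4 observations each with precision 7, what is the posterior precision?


Posterior precision = prior precision + n * observation precision
= 4 + 4 * 7
= 4 + 28 = 32

32


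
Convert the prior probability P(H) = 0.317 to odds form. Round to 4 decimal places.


P(not H) = 1 - 0.317 = 0.683
Odds = 0.317 / 0.683 = 0.4641

0.4641


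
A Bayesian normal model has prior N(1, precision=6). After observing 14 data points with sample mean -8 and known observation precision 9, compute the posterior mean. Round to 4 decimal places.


Posterior mean = (prior_precision * prior_mean + n * data_precision * data_mean) / (prior_precision + n * data_precision)
Numerator = 6*1 + 14*9*-8 = -1002
Denominator = 6 + 14*9 = 132
Posterior mean = -7.5909

-7.5909


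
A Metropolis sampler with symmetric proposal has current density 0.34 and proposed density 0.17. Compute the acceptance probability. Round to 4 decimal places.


For symmetric proposals, acceptance = min(1, pi(x*)/pi(x))
= min(1, 0.17/0.34)
= min(1, 0.5) = 0.5

0.5


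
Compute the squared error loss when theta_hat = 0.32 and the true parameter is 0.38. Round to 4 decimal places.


L = (theta_hat - theta_true)^2
= (0.32 - 0.38)^2
= -0.06^2 = 0.0036

0.0036


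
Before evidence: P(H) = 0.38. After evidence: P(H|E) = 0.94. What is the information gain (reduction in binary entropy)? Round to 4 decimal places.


Prior entropy = 0.958
Posterior entropy = 0.3274
Information gain = 0.958 - 0.3274 = 0.6306

0.6306


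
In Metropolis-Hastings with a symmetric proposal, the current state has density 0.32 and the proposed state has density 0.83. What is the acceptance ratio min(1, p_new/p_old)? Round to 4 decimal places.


Ratio = p_new / p_old = 0.83 / 0.32 = 2.5938
Acceptance = min(1, 2.5938) = 1.0

1.0


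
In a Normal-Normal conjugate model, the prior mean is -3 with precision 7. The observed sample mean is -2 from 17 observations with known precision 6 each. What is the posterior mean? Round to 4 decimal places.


Posterior precision = tau0 + n*tau = 7 + 17*6 = 109
Posterior mean = (tau0*mu0 + n*tau*xbar) / posterior_precision
= (7*-3 + 17*6*-2) / 109
= -225 / 109 = -2.0642

-2.0642


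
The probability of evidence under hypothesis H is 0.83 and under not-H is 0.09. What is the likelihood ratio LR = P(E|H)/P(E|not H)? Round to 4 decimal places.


LR = 0.83 / 0.09
= 9.2222

9.2222


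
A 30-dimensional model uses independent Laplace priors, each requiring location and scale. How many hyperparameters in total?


Per parameter: 2 (location and scale).
Total = 30 * 2 = 60

60


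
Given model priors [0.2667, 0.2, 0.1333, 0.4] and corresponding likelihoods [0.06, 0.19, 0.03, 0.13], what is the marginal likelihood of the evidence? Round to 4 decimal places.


P(E) = sum_i P(M_i) P(E|M_i)
= 0.016 + 0.038 + 0.004 + 0.052
= 0.11

0.11


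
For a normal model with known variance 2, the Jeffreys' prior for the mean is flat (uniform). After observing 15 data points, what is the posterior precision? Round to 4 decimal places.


Jeffreys' prior for normal mean (known variance) is flat.
Prior precision = 0.
Posterior precision = prior_prec + n/sigma^2 = 0 + 15/2
= 7.5

7.5


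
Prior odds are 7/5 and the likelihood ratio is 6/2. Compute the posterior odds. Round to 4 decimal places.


Posterior odds = prior odds * likelihood ratio
= (7/5) * (6/2)
= 42 / 10
= 4.2

4.2


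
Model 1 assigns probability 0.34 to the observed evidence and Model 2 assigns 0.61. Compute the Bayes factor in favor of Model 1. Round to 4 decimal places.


BF = P(data|M1) / P(data|M2)
= 0.34 / 0.61 = 0.5574

0.5574


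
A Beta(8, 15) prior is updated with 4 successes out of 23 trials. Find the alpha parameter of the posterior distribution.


In the Beta-Binomial conjugate update:
alpha_post = alpha_prior + successes
= 8 + 4
= 12

12


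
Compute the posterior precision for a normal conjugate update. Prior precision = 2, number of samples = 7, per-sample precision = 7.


tau_post = tau_0 + n * tau
= 2 + 7 * 7 = 51

51


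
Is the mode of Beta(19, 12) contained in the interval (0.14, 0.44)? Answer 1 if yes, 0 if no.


Mode = (a-1)/(a+b-2) = 18/29 = 0.6207
Interval: (0.14, 0.44)
Contains mode? 0

0


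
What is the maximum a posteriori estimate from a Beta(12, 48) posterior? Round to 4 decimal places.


The MAP estimate equals the mode of the distribution.
Mode of Beta(a,b) = (a-1)/(a+b-2)
= 11/58
= 0.1897

0.1897


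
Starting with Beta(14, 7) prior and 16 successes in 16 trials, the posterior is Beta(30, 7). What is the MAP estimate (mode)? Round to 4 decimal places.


The mode of Beta(a, b) when a > 1 and b > 1 is (a-1)/(a+b-2)
= (30 - 1) / (30 + 7 - 2)
= 29 / 35
= 0.8286

0.8286


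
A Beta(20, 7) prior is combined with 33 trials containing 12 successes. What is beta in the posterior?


In conjugate updating:
beta_posterior = beta_prior + (n - k)
= 7 + (33 - 12)
= 7 + 21 = 28

28


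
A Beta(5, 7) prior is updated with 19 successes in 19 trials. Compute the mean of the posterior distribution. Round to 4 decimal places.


After update: Beta(24, 7)
Mean = 24 / (24 + 7) = 24 / 31
= 0.7742

0.7742


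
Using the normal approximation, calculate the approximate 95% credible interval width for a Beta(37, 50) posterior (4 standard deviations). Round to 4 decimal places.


Var(Beta) = 37*50/(87^2 * 88) = 0.0028
SD = 0.0527
Width ~ 4*SD = 0.2108

0.2108


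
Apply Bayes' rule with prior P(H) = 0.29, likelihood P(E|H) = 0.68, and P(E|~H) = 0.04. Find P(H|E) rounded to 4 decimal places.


Step 1: Compute marginal P(E) = P(E|H)P(H) + P(E|~H)P(~H)
= 0.68*0.29 + 0.04*0.71 = 0.2256
Step 2: P(H|E) = P(E|H)P(H)/P(E) = 0.1972/0.2256
= 0.8741

0.8741


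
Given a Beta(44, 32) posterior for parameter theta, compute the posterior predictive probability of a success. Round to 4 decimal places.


For a Beta-Bernoulli model, the predictive probability is the mean:
P(success) = 44/(44+32) = 44/76 = 0.5789

0.5789


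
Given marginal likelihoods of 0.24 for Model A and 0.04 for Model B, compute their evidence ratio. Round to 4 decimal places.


Ratio = ML(A) / ML(B) = 0.24/0.04
= 6.0

6.0


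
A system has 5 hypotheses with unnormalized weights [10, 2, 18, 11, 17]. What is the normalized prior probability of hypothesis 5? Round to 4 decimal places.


The normalized prior is the weight divided by the total.
Total weight = 58
P(H5) = 17 / 58 = 0.2931

0.2931


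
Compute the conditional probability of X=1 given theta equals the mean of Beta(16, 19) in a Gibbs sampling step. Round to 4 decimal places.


Mean of Beta(16, 19) = 0.4571
P(X=1 | theta=0.4571) = 0.4571

0.4571


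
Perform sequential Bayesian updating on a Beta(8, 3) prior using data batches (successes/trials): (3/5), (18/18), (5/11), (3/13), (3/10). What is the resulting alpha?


Accumulate successes: 32
Posterior alpha = prior alpha + sum of successes
= 8 + 32 = 40

40


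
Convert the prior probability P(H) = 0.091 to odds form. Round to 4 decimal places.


P(not H) = 1 - 0.091 = 0.909
Odds = 0.091 / 0.909 = 0.1001

0.1001


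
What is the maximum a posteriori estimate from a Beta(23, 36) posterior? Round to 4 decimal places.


The MAP estimate equals the mode of the distribution.
Mode of Beta(a,b) = (a-1)/(a+b-2)
= 22/57
= 0.386

0.386


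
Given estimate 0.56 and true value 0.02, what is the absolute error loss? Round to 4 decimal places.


Absolute error = |estimate - true|
= |0.54| = 0.54

0.54


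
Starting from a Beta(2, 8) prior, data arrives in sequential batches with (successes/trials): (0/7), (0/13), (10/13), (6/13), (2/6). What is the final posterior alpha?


In sequential Bayesian updating, we sum all successes.
Total successes = 18
Final alpha = 2 + 18 = 20

20


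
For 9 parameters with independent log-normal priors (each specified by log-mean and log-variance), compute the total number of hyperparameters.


A log-normal prior has 2 hyperparameters per parameter.
Total = 9 * 2 = 18

18


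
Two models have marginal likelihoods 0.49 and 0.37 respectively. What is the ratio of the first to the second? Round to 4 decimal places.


Evidence ratio = 0.49 / 0.37
= 1.3243

1.3243


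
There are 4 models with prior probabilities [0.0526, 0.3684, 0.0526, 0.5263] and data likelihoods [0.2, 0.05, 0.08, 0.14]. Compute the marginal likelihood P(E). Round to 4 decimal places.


P(E) = sum over models of P(M_i) * P(E|M_i)
= 0.0526*0.2 + 0.3684*0.05 + 0.0526*0.08 + 0.5263*0.14
= 0.1068

0.1068


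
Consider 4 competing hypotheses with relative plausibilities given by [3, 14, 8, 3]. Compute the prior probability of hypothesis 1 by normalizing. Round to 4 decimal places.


Sum of weights = 3 + 14 + 8 + 3 = 28
Normalized prior for H1 = 3 / 28
= 0.1071

0.1071


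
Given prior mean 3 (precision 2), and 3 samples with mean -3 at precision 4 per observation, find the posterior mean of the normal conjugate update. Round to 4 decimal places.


The posterior mean is a precision-weighted average of prior and data.
Post. prec. = 2 + 12 = 14
Post. mean = (6 + -36)/14 = -30/14 = -2.1429

-2.1429


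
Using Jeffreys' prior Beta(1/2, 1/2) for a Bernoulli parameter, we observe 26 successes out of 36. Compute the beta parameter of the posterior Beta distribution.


Conjugate update: Beta(0.5 + k, 0.5 + n - k).
k = 26, n - k = 10
Posterior beta = 0.5 + (n - k) = 0.5 + 10 = 10.5

10.5


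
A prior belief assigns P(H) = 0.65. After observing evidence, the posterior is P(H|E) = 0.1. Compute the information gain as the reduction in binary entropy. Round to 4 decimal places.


H(prior) = -0.65*log2(0.65) - 0.35*log2(0.35)
= 0.9341
H(post) = -0.1*log2(0.1) - 0.9*log2(0.9)
= 0.469
IG = 0.9341 - 0.469 = 0.4651

0.4651


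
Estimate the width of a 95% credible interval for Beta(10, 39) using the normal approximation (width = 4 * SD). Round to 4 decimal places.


For Beta(a,b): Var = ab/((a+b)^2(a+b+1))
Var = 0.0032, SD = 0.057
Approximate 95% CI width = 4 * 0.057 = 0.228

0.228


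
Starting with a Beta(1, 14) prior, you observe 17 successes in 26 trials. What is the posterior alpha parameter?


For a Beta-Binomial conjugate model:
Posterior alpha = prior alpha + number of successes
= 1 + 17 = 18

18


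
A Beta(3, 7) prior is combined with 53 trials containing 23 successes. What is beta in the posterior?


In conjugate updating:
beta_posterior = beta_prior + (n - k)
= 7 + (53 - 23)
= 7 + 30 = 37

37


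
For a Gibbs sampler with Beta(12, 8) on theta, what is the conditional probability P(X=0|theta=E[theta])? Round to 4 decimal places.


E[theta] = 12/(12+8) = 0.6
P(X=0|theta) = 1 - theta = 0.4

0.4


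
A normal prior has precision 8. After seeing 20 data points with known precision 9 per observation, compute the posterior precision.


In the conjugate normal model, precisions add:
tau_posterior = tau_prior + n * tau_data
= 8 + 20*9 = 188

188


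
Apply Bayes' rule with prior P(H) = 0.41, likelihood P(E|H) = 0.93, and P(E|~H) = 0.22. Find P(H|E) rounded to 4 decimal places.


Step 1: Compute marginal P(E) = P(E|H)P(H) + P(E|~H)P(~H)
= 0.93*0.41 + 0.22*0.59 = 0.5111
Step 2: P(H|E) = P(E|H)P(H)/P(E) = 0.3813/0.5111
= 0.746

0.746


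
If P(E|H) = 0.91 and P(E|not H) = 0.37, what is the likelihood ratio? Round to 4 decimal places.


Likelihood ratio = P(E|H) / P(E|not H)
= 0.91 / 0.37
= 2.4595

2.4595


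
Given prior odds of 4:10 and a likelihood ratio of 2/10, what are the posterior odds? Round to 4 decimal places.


Posterior odds = prior odds * LR
Prior odds = 4/10 = 0.4
LR = 2/10 = 0.2
Posterior odds = 0.4 * 0.2 = 0.08

0.08


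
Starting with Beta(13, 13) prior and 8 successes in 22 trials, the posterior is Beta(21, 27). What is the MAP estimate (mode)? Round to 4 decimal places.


The mode of Beta(a, b) when a > 1 and b > 1 is (a-1)/(a+b-2)
= (21 - 1) / (21 + 27 - 2)
= 20 / 46
= 0.4348

0.4348


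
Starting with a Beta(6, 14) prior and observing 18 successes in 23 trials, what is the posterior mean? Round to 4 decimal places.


Posterior parameters: alpha = 6 + 18 = 24
beta = 14 + 5 = 19
Posterior mean = alpha / (alpha + beta) = 24 / 43
= 0.5581

0.5581


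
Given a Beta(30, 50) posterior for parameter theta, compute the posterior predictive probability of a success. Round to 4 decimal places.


For a Beta-Bernoulli model, the predictive probability is the mean:
P(success) = 30/(30+50) = 30/80 = 0.375

0.375


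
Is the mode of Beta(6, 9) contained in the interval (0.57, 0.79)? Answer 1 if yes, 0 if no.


Mode = (a-1)/(a+b-2) = 5/13 = 0.3846
Interval: (0.57, 0.79)
Contains mode? 0

0


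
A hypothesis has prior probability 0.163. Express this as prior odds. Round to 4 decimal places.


Odds = P(H) / P(not H) = 0.163 / 0.837
= 0.1947

0.1947


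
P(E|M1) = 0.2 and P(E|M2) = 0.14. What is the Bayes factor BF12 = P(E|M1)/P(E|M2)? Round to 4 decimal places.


Bayes factor BF12 = P(E|M1) / P(E|M2)
= 0.2 / 0.14
= 1.4286

1.4286


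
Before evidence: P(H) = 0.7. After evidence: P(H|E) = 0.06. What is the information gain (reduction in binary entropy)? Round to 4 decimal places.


Prior entropy = 0.8813
Posterior entropy = 0.3274
Information gain = 0.8813 - 0.3274 = 0.5538

0.5538


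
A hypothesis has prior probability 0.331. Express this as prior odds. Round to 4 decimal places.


Odds = P(H) / P(not H) = 0.331 / 0.669
= 0.4948

0.4948


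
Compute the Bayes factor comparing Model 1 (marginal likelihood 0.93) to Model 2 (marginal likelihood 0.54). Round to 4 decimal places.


BF12 = marginal likelihood of M1 / marginal likelihood of M2
= 0.93/0.54
= 1.7222

1.7222


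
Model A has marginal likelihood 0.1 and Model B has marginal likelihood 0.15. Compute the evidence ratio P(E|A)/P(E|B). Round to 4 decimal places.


Evidence ratio = P(E|A) / P(E|B)
= 0.1 / 0.15
= 0.6667

0.6667


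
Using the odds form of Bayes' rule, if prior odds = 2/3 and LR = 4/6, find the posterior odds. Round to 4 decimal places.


Bayes' rule in odds form: posterior odds = prior odds * LR
= (2 * 4) / (3 * 6)
= 8/18 = 0.4444

0.4444


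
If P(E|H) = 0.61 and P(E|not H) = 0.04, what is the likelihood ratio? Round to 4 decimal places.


Likelihood ratio = P(E|H) / P(E|not H)
= 0.61 / 0.04
= 15.25

15.25


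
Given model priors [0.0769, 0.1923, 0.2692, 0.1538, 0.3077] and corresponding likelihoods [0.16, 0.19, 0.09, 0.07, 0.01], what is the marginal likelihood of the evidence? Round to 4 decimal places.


P(E) = sum_i P(M_i) P(E|M_i)
= 0.0123 + 0.0365 + 0.0242 + 0.0108 + 0.0031
= 0.0869

0.0869


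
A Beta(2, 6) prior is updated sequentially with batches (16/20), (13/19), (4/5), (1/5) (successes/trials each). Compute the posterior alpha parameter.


Sequential conjugate updating is equivalent to a single batch update.
Total successes across all batches = 34
alpha_posterior = alpha_prior + total_successes = 2 + 34
= 36

36


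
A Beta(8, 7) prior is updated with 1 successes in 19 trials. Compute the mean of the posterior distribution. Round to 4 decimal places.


After update: Beta(9, 25)
Mean = 9 / (9 + 25) = 9 / 34
= 0.2647

0.2647


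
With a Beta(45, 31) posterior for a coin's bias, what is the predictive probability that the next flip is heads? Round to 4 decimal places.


The predictive probability equals the posterior mean.
P(next = heads) = alpha / (alpha + beta)
= 45 / 76 = 0.5921

0.5921


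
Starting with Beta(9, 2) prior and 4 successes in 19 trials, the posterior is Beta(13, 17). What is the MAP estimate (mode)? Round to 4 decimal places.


The mode of Beta(a, b) when a > 1 and b > 1 is (a-1)/(a+b-2)
= (13 - 1) / (13 + 17 - 2)
= 12 / 28
= 0.4286

0.4286


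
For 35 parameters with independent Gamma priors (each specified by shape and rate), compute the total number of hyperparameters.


A Gamma prior has 2 hyperparameters per parameter.
Total = 35 * 2 = 70

70


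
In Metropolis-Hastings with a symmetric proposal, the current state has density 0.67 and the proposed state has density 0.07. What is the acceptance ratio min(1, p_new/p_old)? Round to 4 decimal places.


Ratio = p_new / p_old = 0.07 / 0.67 = 0.1045
Acceptance = min(1, 0.1045) = 0.1045

0.1045


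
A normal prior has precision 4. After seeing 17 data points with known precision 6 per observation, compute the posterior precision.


In the conjugate normal model, precisions add:
tau_posterior = tau_prior + n * tau_data
= 4 + 17*6 = 106

106


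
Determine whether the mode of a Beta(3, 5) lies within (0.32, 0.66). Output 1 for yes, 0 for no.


First find the mode: (a-1)/(a+b-2) = 0.3333
Is 0.3333 in (0.32, 0.66)? 1

1


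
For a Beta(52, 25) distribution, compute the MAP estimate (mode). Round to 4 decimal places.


MAP = mode = (a-1)/(a+b-2)
= (52-1)/(52+25-2)
= 51/75 = 0.68

0.68


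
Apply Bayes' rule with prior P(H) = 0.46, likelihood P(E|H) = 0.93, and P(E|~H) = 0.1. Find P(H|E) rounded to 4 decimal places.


Step 1: Compute marginal P(E) = P(E|H)P(H) + P(E|~H)P(~H)
= 0.93*0.46 + 0.1*0.54 = 0.4818
Step 2: P(H|E) = P(E|H)P(H)/P(E) = 0.4278/0.4818
= 0.8879

0.8879


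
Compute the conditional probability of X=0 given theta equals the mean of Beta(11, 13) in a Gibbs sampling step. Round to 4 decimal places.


Mean of Beta(11, 13) = 0.4583
P(X=0 | theta=0.4583) = 0.5417

0.5417


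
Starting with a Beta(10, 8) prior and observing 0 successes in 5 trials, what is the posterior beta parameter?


Posterior beta = prior beta + failures
Failures = 5 - 0 = 5
beta_post = 8 + 5 = 13

13


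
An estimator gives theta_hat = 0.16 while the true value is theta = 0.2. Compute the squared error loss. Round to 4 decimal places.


The squared error loss is (theta_hat - theta)^2
= (0.16 - 0.2)^2
= (-0.04)^2 = 0.0016

0.0016


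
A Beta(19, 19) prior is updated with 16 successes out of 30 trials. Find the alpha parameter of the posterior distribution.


In the Beta-Binomial conjugate update:
alpha_post = alpha_prior + successes
= 19 + 16
= 35

35


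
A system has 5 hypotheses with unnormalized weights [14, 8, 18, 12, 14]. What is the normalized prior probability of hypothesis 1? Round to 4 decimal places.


The normalized prior is the weight divided by the total.
Total weight = 66
P(H1) = 14 / 66 = 0.2121

0.2121


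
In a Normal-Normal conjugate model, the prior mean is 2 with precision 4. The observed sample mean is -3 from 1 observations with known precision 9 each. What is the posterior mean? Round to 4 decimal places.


Posterior precision = tau0 + n*tau = 4 + 1*9 = 13
Posterior mean = (tau0*mu0 + n*tau*xbar) / posterior_precision
= (4*2 + 1*9*-3) / 13
= -19 / 13 = -1.4615

-1.4615


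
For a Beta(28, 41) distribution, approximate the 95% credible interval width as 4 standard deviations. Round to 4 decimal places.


Variance of Beta(a,b) = ab / ((a+b)^2 * (a+b+1))
= 28*41 / ((69)^2 * 70)
= 0.0034
SD = sqrt(0.0034) = 0.0587
Width = 4 * SD = 0.2348

0.2348


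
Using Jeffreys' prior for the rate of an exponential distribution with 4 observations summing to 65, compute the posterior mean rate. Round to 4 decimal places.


Jeffreys' prior leads to posterior Gamma(4, 65).
Mean = 4/65 = 0.0615

0.0615


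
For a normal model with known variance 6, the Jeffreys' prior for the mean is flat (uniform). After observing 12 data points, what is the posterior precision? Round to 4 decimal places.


Jeffreys' prior for normal mean (known variance) is flat.
Prior precision = 0.
Posterior precision = prior_prec + n/sigma^2 = 0 + 12/6
= 2.0

2.0


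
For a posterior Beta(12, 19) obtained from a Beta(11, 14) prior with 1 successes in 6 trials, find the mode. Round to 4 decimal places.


Mode = (alpha - 1) / (alpha + beta - 2)
= 11 / 29
= 0.3793

0.3793


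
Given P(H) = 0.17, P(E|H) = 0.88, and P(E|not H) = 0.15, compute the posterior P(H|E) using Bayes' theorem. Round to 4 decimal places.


By Bayes' theorem: P(H|E) = P(E|H)*P(H) / P(E)
P(E) = P(E|H)*P(H) + P(E|not H)*P(not H)
P(E) = 0.88*0.17 + 0.15*0.83 = 0.2741
P(H|E) = 0.88*0.17 / 0.2741 = 0.5458

0.5458


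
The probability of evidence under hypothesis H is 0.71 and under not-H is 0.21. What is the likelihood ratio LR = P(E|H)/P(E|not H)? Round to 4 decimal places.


LR = 0.71 / 0.21
= 3.381

3.381


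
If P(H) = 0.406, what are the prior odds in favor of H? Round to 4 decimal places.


Prior odds = P(H) / (1 - P(H))
= 0.406 / 0.594
= 0.6835

0.6835


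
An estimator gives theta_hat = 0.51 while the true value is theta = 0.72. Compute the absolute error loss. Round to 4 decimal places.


The absolute error loss is |theta_hat - theta|
= |0.51 - 0.72|
= 0.21

0.21


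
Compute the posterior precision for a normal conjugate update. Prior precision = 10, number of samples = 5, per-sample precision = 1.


tau_post = tau_0 + n * tau
= 10 + 5 * 1 = 15

15


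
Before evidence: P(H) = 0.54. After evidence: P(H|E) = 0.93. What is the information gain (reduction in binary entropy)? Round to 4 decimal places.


Prior entropy = 0.9954
Posterior entropy = 0.3659
Information gain = 0.9954 - 0.3659 = 0.6295

0.6295


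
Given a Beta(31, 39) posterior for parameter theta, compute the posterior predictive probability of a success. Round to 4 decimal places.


For a Beta-Bernoulli model, the predictive probability is the mean:
P(success) = 31/(31+39) = 31/70 = 0.4429

0.4429


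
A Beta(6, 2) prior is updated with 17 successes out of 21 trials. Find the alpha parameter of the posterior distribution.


In the Beta-Binomial conjugate update:
alpha_post = alpha_prior + successes
= 6 + 17
= 23

23


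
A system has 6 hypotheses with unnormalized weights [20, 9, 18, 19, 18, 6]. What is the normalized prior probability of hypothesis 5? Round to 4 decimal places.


The normalized prior is the weight divided by the total.
Total weight = 90
P(H5) = 18 / 90 = 0.2

0.2


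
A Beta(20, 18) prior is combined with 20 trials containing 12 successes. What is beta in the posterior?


In conjugate updating:
beta_posterior = beta_prior + (n - k)
= 18 + (20 - 12)
= 18 + 8 = 26

26


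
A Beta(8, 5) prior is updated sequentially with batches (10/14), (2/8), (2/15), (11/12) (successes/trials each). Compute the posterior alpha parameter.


Sequential conjugate updating is equivalent to a single batch update.
Total successes across all batches = 25
alpha_posterior = alpha_prior + total_successes = 8 + 25
= 33

33


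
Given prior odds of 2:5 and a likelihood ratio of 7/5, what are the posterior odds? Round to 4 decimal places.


Posterior odds = prior odds * LR
Prior odds = 2/5 = 0.4
LR = 7/5 = 1.4
Posterior odds = 0.4 * 1.4 = 0.56

0.56


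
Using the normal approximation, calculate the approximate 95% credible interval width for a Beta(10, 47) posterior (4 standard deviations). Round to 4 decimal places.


Var(Beta) = 10*47/(57^2 * 58) = 0.0025
SD = 0.0499
Width ~ 4*SD = 0.1998

0.1998


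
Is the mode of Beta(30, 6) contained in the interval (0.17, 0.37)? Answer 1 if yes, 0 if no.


Mode = (a-1)/(a+b-2) = 29/34 = 0.8529
Interval: (0.17, 0.37)
Contains mode? 0

0


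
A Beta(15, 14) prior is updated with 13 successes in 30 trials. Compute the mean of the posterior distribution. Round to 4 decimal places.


After update: Beta(28, 31)
Mean = 28 / (28 + 31) = 28 / 59
= 0.4746

0.4746
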